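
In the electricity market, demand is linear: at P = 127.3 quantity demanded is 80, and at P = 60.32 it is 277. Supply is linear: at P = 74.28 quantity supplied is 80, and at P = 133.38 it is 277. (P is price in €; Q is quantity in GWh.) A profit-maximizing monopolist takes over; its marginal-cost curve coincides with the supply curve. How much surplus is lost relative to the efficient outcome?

€1021.40

Demand slope = (60.32 − 127.3)/(277 − 80) = −0.34, so P = 154.5 − 0.34Q.
Supply slope = (133.38 − 74.28)/(277 − 80) = 0.3, so P = 50.28 + 0.3Q.
Competitive equilibrium: 154.5 − 0.34Q = 50.28 + 0.3Q → Q* = 162.84375, P* = 99.13313.
Marginal revenue: MR = 154.5 − 0.68Q. Set MR = MC: 154.5 − 0.68Q = 50.28 + 0.3Q → Q_m = 106.34694.
Price P_m = 154.5 − 0.34·106.34694 = 118.34204; MC(Q_m) = 50.28 + 0.3·106.34694 = 82.18408.
Competitive Q* = 162.84375, so ΔQ = 56.49681; wedge = 118.34204 − 82.18408 = 36.15796.
Deadweight loss = ½ × 56.49681 × 36.15796 = €1021.40.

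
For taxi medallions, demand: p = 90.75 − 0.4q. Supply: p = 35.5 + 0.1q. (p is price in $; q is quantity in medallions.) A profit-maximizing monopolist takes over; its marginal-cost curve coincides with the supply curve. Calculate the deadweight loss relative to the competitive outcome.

$602.98

Competitive equilibrium: 90.75 − 0.4q = 35.5 + 0.1q → q* = 110.5, p* = 46.55.
Marginal revenue: MR = 90.75 − 0.8q. Set MR = MC: 90.75 − 0.8q = 35.5 + 0.1q → q_m = 61.38889.
Price p_m = 90.75 − 0.4·61.38889 = 66.19444; MC(q_m) = 35.5 + 0.1·61.38889 = 41.63889.
Competitive q* = 110.5, so Δq = 49.11111; wedge = 66.19444 − 41.63889 = 24.55555.
DWL = ½ × 49.11111 × 24.55555 = $602.98.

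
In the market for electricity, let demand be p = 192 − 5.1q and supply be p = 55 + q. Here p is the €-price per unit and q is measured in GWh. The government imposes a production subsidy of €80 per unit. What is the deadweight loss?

Competitive equilibrium: 192 − 5.1q = 55 + q → q* = 22.459, p* = 77.459.
The subsidy lowers effective supply by 80: p = q − 25.
New quantity: 192 − 5.1q = q − 25 → q' = 35.5738.
Overproduction Δq = 35.5738 − 22.459 = 13.1148; wedge = subsidy = 80.
Deadweight loss = ½ × 13.1148 × 80 = €524.59.

€524.59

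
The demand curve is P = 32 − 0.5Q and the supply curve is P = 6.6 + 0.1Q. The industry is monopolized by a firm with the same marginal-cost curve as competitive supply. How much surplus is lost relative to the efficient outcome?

Competitive equilibrium: 32 − 0.5Q = 6.6 + 0.1Q → Q* = 42.3333, P* = 10.8333.
Marginal revenue: MR = 32 − Q. Set MR = MC: 32 − Q = 6.6 + 0.1Q → Q_m = 23.0909.
Price P_m = 32 − 0.5·23.0909 = 20.4546; MC(Q_m) = 6.6 + 0.1·23.0909 = 8.9091.
Competitive Q* = 42.3333, so ΔQ = 19.2424; wedge = 20.4546 − 8.9091 = 11.5455.
DWL = ½ × 19.2424 × 11.5455 = 111.08.

111.08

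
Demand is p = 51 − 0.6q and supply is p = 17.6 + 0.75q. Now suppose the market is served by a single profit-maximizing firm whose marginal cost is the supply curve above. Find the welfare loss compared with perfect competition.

39.12

Competitive equilibrium: 51 − 0.6q = 17.6 + 0.75q → q* = 24.7407, p* = 36.1556.
Marginal revenue: MR = 51 − 1.2q. Set MR = MC: 51 − 1.2q = 17.6 + 0.75q → q_m = 17.1282.
Price p_m = 51 − 0.6·17.1282 = 40.7231; MC(q_m) = 17.6 + 0.75·17.1282 = 30.4462.
Competitive q* = 24.7407, so Δq = 7.6125; wedge = 40.7231 − 30.4462 = 10.2769.
The triangle = ½ × 7.6125 × 10.2769 = 39.12.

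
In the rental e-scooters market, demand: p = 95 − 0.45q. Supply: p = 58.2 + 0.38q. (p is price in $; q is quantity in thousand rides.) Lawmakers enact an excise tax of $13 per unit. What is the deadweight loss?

$101.81 thousand

Competitive equilibrium: 95 − 0.45q = 58.2 + 0.38q → q* = 44.3373, p* = 75.0482.
With the tax, the buyer price exceeds the seller price by 13: (95 − 0.45q) − (58.2 + 0.38q) = 13 → q' = 28.6747.
Δq = 44.3373 − 28.6747 = 15.6626; the wedge equals the tax, 13.
DWL = ½ × 15.6626 × 13 = $101.81 thousand.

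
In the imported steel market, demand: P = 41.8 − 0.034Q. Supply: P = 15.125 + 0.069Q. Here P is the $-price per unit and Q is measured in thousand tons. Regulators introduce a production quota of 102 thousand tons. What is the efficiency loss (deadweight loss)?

Competitive equilibrium: 41.8 − 0.034Q = 15.125 + 0.069Q → Q* = 258.9806, P* = 32.9947.
At Q = 102: demand price = 41.8 − 0.034·102 = 38.332; supply price = 15.125 + 0.069·102 = 22.163.
ΔQ = 258.9806 − 102 = 156.9806; wedge = 38.332 − 22.163 = 16.169.
The triangle = ½ × 156.9806 × 16.169 = $1269.11 thousand.

$1269.11 thousand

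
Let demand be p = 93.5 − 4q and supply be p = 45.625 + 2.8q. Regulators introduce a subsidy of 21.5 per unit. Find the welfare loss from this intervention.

Competitive equilibrium: 93.5 − 4q = 45.625 + 2.8q → q* = 7.0404, p* = 65.3382.
The subsidy lowers effective supply by 21.5: p = 24.125 + 2.8q.
New quantity: 93.5 − 4q = 24.125 + 2.8q → q' = 10.2022.
Overproduction Δq = 10.2022 − 7.0404 = 3.1618; wedge = subsidy = 21.5.
The triangle = ½ × 3.1618 × 21.5 = 33.99.

33.99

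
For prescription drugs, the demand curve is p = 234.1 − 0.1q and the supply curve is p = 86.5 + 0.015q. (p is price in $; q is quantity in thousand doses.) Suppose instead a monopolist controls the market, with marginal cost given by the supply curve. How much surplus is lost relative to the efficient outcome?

Competitive equilibrium: 234.1 − 0.1q = 86.5 + 0.015q → q* = 1283.47826, p* = 105.75217.
Marginal revenue: MR = 234.1 − 0.2q. Set MR = MC: 234.1 − 0.2q = 86.5 + 0.015q → q_m = 686.51163.
Price p_m = 234.1 − 0.1·686.51163 = 165.44884; MC(q_m) = 86.5 + 0.015·686.51163 = 96.79767.
Competitive q* = 1283.47826, so Δq = 596.96663; wedge = 165.44884 − 96.79767 = 68.65117.
DWL = ½ × 596.96663 × 68.65117 = $20491.23 thousand.

$20491.23 thousand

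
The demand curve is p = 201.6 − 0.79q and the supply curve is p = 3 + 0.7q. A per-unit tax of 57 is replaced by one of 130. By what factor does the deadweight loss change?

Competitive equilibrium: 201.6 − 0.79q = 3 + 0.7q → q* = 133.2886, p* = 96.302.
For a per-unit tax t: Δq = t/1.49, so DWL = ½·t·(t/1.49) = t²/2.98.
At t = 57: DWL = 1090.268. At t = 130: DWL = 5671.141.
Ratio = (130/57)² = 5.202.

5.202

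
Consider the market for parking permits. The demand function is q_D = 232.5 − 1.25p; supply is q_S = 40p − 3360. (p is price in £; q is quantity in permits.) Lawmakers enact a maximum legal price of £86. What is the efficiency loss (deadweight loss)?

£785.45

In inverse form: demand p = 186 − 0.8q, supply p = 84 + 0.025q.
Competitive equilibrium: 186 − 0.8q = 84 + 0.025q → q* = 123.63636, p* = 87.09091.
At the ceiling p = 86, quantity supplied = (86 − 84)/0.025 = 80.
Willingness to pay at q' = 80: 186 − 0.8·80 = 122.
Δq = 123.63636 − 80 = 43.63636; wedge = 122 − 86 = 36.
DWL = ½ × 43.63636 × 36 = £785.45.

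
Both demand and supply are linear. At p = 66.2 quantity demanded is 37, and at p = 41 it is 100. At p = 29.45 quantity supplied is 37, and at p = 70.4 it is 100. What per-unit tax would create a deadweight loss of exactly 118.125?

Demand slope = (41 − 66.2)/(100 − 37) = −0.4, so p = 81 − 0.4q.
Supply slope = (70.4 − 29.45)/(100 − 37) = 0.65, so p = 5.4 + 0.65q.
Competitive equilibrium: 81 − 0.4q = 5.4 + 0.65q → q* = 72, p* = 52.2.
A tax t gives Δq = t/1.05 and wedge t, so DWL = t²/2.1.
t²/2.1 = 118.125 → t² = 248.0625 → t = 15.75.

15.75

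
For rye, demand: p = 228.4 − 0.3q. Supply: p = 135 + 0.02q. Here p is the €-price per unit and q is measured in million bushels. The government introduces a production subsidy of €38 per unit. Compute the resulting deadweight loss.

€2256.25 million

Competitive equilibrium: 228.4 − 0.3q = 135 + 0.02q → q* = 291.875, p* = 140.8375.
The subsidy lowers effective supply by 38: p = 97 + 0.02q.
New quantity: 228.4 − 0.3q = 97 + 0.02q → q' = 410.625.
Overproduction Δq = 410.625 − 291.875 = 118.75; wedge = subsidy = 38.
Welfare loss = ½ × 118.75 × 38 = €2256.25 million.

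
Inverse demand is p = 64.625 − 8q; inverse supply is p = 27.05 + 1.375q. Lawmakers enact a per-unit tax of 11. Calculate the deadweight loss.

Competitive equilibrium: 64.625 − 8q = 27.05 + 1.375q → q* = 4.008, p* = 32.561.
With the tax, the buyer price exceeds the seller price by 11: (64.625 − 8q) − (27.05 + 1.375q) = 11 → q' = 2.8347.
Δq = 4.008 − 2.8347 = 1.1733; the wedge equals the tax, 11.
The triangle = ½ × 1.1733 × 11 = 6.45.

6.45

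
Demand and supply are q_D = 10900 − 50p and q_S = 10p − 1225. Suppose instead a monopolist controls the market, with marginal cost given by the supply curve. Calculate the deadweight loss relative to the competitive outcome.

In inverse form: demand p = 218 − 0.02q, supply p = 122.5 + 0.1q.
Competitive equilibrium: 218 − 0.02q = 122.5 + 0.1q → q* = 795.8333, p* = 202.0833.
Marginal revenue: MR = 218 − 0.04q. Set MR = MC: 218 − 0.04q = 122.5 + 0.1q → q_m = 682.1429.
Price p_m = 218 − 0.02·682.1429 = 204.3571; MC(q_m) = 122.5 + 0.1·682.1429 = 190.7143.
Competitive q* = 795.8333, so Δq = 113.6904; wedge = 204.3571 − 190.7143 = 13.6428.
Welfare loss = ½ × 113.6904 × 13.6428 = 775.53.

775.53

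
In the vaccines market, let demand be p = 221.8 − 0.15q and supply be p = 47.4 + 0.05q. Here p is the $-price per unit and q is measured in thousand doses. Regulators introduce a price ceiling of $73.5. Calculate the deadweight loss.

$12250 thousand

Competitive equilibrium: 221.8 − 0.15q = 47.4 + 0.05q → q* = 872, p* = 91.
At the ceiling p = 73.5, quantity supplied = (73.5 − 47.4)/0.05 = 522.
Willingness to pay at q' = 522: 221.8 − 0.15·522 = 143.5.
Δq = 872 − 522 = 350; wedge = 143.5 − 73.5 = 70.
DWL = ½ × 350 × 70 = $12250 thousand.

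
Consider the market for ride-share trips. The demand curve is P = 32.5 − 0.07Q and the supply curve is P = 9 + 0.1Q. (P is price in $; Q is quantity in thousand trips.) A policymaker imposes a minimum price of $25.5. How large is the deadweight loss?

Competitive equilibrium: 32.5 − 0.07Q = 9 + 0.1Q → Q* = 138.2353, P* = 22.8235.
At the floor P = 25.5, quantity demanded = (32.5 − 25.5)/0.07 = 100.
Sellers' marginal cost at Q' = 100: 9 + 0.1·100 = 19.
ΔQ = 138.2353 − 100 = 38.2353; wedge = 25.5 − 19 = 6.5.
DWL = ½ × 38.2353 × 6.5 = $124.26 thousand.

$124.26 thousand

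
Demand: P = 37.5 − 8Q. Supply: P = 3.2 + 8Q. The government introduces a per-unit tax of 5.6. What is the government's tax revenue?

10.045

Competitive equilibrium: 37.5 − 8Q = 3.2 + 8Q → Q* = 2.1438, P* = 20.35.
With the tax, the buyer price exceeds the seller price by 5.6: (37.5 − 8Q) − (3.2 + 8Q) = 5.6 → Q' = 1.7938.
Tax revenue = 5.6 × 1.7938 = 10.045.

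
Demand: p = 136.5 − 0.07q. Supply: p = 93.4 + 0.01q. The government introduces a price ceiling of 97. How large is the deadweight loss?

1278.06

Competitive equilibrium: 136.5 − 0.07q = 93.4 + 0.01q → q* = 538.75, p* = 98.7875.
At the ceiling p = 97, quantity supplied = (97 − 93.4)/0.01 = 360.
Willingness to pay at q' = 360: 136.5 − 0.07·360 = 111.3.
Δq = 538.75 − 360 = 178.75; wedge = 111.3 − 97 = 14.3.
DWL = ½ × 178.75 × 14.3 = 1278.06.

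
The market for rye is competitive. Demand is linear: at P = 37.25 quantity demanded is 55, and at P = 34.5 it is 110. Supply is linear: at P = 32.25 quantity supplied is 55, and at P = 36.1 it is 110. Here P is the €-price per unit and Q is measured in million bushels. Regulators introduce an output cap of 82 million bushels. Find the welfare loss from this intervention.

€12.91 million

Demand slope = (34.5 − 37.25)/(110 − 55) = −0.05, so P = 40 − 0.05Q.
Supply slope = (36.1 − 32.25)/(110 − 55) = 0.07, so P = 28.4 + 0.07Q.
Competitive equilibrium: 40 − 0.05Q = 28.4 + 0.07Q → Q* = 96.6667, P* = 35.1667.
At Q = 82: demand price = 40 − 0.05·82 = 35.9; supply price = 28.4 + 0.07·82 = 34.14.
ΔQ = 96.6667 − 82 = 14.6667; wedge = 35.9 − 34.14 = 1.76.
The triangle = ½ × 14.6667 × 1.76 = €12.91 million.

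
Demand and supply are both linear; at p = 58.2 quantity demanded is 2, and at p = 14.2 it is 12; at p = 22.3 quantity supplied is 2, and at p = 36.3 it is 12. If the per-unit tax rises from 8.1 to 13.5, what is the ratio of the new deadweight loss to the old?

Demand slope = (14.2 − 58.2)/(12 − 2) = −4.4, so p = 67 − 4.4q.
Supply slope = (36.3 − 22.3)/(12 − 2) = 1.4, so p = 19.5 + 1.4q.
Competitive equilibrium: 67 − 4.4q = 19.5 + 1.4q → q* = 8.1897, p* = 30.9655.
For a per-unit tax t: Δq = t/5.8, so DWL = ½·t·(t/5.8) = t²/11.6.
At t = 8.1: DWL = 5.656. At t = 13.5: DWL = 15.711.
Ratio = (13.5/8.1)² = 2.778.

2.778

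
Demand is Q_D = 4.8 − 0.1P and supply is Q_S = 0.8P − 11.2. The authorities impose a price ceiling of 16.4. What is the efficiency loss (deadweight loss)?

In inverse form: demand P = 48 − 10Q, supply P = 14 + 1.25Q.
Competitive equilibrium: 48 − 10Q = 14 + 1.25Q → Q* = 3.0222, P* = 17.7778.
At the ceiling P = 16.4, quantity supplied = (16.4 − 14)/1.25 = 1.92.
Willingness to pay at Q' = 1.92: 48 − 10·1.92 = 28.8.
ΔQ = 3.0222 − 1.92 = 1.1022; wedge = 28.8 − 16.4 = 12.4.
Deadweight loss = ½ × 1.1022 × 12.4 = 6.83.

6.83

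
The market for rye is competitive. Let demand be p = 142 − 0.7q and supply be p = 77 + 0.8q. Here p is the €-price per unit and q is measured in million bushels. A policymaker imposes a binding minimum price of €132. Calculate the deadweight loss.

Competitive equilibrium: 142 − 0.7q = 77 + 0.8q → q* = 43.3333, p* = 111.6667.
At the floor p = 132, quantity demanded = (142 − 132)/0.7 = 14.2857.
Sellers' marginal cost at q' = 14.2857: 77 + 0.8·14.2857 = 88.4286.
Δq = 43.3333 − 14.2857 = 29.0476; wedge = 132 − 88.4286 = 43.5714.
DWL = ½ × 29.0476 × 43.5714 = €632.82 million.

€632.82 million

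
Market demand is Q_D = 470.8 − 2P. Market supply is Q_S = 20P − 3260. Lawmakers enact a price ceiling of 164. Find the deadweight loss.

In inverse form: demand P = 235.4 − 0.5Q, supply P = 163 + 0.05Q.
Competitive equilibrium: 235.4 − 0.5Q = 163 + 0.05Q → Q* = 131.6364, P* = 169.5818.
At the ceiling P = 164, quantity supplied = (164 − 163)/0.05 = 20.
Willingness to pay at Q' = 20: 235.4 − 0.5·20 = 225.4.
ΔQ = 131.6364 − 20 = 111.6364; wedge = 225.4 − 164 = 61.4.
DWL = ½ × 111.6364 × 61.4 = 3427.24.

3427.24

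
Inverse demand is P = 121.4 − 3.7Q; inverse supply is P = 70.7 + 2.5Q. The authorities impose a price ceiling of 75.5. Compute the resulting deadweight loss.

121.38

Competitive equilibrium: 121.4 − 3.7Q = 70.7 + 2.5Q → Q* = 8.1774, P* = 91.1435.
At the ceiling P = 75.5, quantity supplied = (75.5 − 70.7)/2.5 = 1.92.
Willingness to pay at Q' = 1.92: 121.4 − 3.7·1.92 = 114.296.
ΔQ = 8.1774 − 1.92 = 6.2574; wedge = 114.296 − 75.5 = 38.796.
The triangle = ½ × 6.2574 × 38.796 = 121.38.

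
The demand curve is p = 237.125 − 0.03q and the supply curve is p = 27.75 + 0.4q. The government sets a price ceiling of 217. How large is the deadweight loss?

Competitive equilibrium: 237.125 − 0.03q = 27.75 + 0.4q → q* = 486.9186, p* = 222.5174.
At the ceiling p = 217, quantity supplied = (217 − 27.75)/0.4 = 473.125.
Willingness to pay at q' = 473.125: 237.125 − 0.03·473.125 = 222.9313.
Δq = 486.9186 − 473.125 = 13.7936; wedge = 222.9313 − 217 = 5.9313.
The triangle = ½ × 13.7936 × 5.9313 = 40.91.

40.91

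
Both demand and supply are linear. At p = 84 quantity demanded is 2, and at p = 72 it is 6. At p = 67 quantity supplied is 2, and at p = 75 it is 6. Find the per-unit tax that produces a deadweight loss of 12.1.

11

Demand slope = (72 − 84)/(6 − 2) = −3, so p = 90 − 3q.
Supply slope = (75 − 67)/(6 − 2) = 2, so p = 63 + 2q.
Competitive equilibrium: 90 − 3q = 63 + 2q → q* = 5.4, p* = 73.8.
A tax t gives Δq = t/5 and wedge t, so DWL = t²/10.
t²/10 = 12.1 → t² = 121 → t = 11.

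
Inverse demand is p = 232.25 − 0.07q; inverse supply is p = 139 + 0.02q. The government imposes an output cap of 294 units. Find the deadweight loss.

Competitive equilibrium: 232.25 − 0.07q = 139 + 0.02q → q* = 1036.1111, p* = 159.7222.
At q = 294: demand price = 232.25 − 0.07·294 = 211.67; supply price = 139 + 0.02·294 = 144.88.
Δq = 1036.1111 − 294 = 742.1111; wedge = 211.67 − 144.88 = 66.79.
DWL = ½ × 742.1111 × 66.79 = 24782.80.

24782.80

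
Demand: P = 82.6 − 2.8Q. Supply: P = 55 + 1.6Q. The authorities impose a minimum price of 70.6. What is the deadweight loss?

8.69

Competitive equilibrium: 82.6 − 2.8Q = 55 + 1.6Q → Q* = 6.2727, P* = 65.0364.
At the floor P = 70.6, quantity demanded = (82.6 − 70.6)/2.8 = 4.2857.
Sellers' marginal cost at Q' = 4.2857: 55 + 1.6·4.2857 = 61.8571.
ΔQ = 6.2727 − 4.2857 = 1.987; wedge = 70.6 − 61.8571 = 8.7429.
DWL = ½ × 1.987 × 8.7429 = 8.69.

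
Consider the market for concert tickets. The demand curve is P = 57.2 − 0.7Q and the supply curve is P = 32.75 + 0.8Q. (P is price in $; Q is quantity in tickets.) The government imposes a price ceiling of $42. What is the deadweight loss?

$16.83

Competitive equilibrium: 57.2 − 0.7Q = 32.75 + 0.8Q → Q* = 16.3, P* = 45.79.
At the ceiling P = 42, quantity supplied = (42 − 32.75)/0.8 = 11.5625.
Willingness to pay at Q' = 11.5625: 57.2 − 0.7·11.5625 = 49.1063.
ΔQ = 16.3 − 11.5625 = 4.7375; wedge = 49.1063 − 42 = 7.1063.
DWL = ½ × 4.7375 × 7.1063 = $16.83.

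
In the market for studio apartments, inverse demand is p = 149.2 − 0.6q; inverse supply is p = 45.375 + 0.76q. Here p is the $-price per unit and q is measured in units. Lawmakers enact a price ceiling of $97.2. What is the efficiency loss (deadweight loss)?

Competitive equilibrium: 149.2 − 0.6q = 45.375 + 0.76q → q* = 76.3419, p* = 103.3949.
At the ceiling p = 97.2, quantity supplied = (97.2 − 45.375)/0.76 = 68.1908.
Willingness to pay at q' = 68.1908: 149.2 − 0.6·68.1908 = 108.2855.
Δq = 76.3419 − 68.1908 = 8.1511; wedge = 108.2855 − 97.2 = 11.0855.
DWL = ½ × 8.1511 × 11.0855 = $45.18.

$45.18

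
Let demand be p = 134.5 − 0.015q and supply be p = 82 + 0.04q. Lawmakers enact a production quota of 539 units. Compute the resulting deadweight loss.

4748.65

Competitive equilibrium: 134.5 − 0.015q = 82 + 0.04q → q* = 954.5455, p* = 120.1818.
At q = 539: demand price = 134.5 − 0.015·539 = 126.415; supply price = 82 + 0.04·539 = 103.56.
Δq = 954.5455 − 539 = 415.5455; wedge = 126.415 − 103.56 = 22.855.
Welfare loss = ½ × 415.5455 × 22.855 = 4748.65.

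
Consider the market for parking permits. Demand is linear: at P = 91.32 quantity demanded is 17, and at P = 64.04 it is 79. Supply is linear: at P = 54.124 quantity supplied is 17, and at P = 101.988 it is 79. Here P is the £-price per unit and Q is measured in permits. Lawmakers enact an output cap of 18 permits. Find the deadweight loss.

£534.18

Demand slope = (64.04 − 91.32)/(79 − 17) = −0.44, so P = 98.8 − 0.44Q.
Supply slope = (101.988 − 54.124)/(79 − 17) = 0.772, so P = 41 + 0.772Q.
Competitive equilibrium: 98.8 − 0.44Q = 41 + 0.772Q → Q* = 47.6898, P* = 77.8165.
At Q = 18: demand price = 98.8 − 0.44·18 = 90.88; supply price = 41 + 0.772·18 = 54.896.
ΔQ = 47.6898 − 18 = 29.6898; wedge = 90.88 − 54.896 = 35.984.
Deadweight loss = ½ × 29.6898 × 35.984 = £534.18.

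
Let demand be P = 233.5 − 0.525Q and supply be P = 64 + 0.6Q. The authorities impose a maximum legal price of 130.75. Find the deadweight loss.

Competitive equilibrium: 233.5 − 0.525Q = 64 + 0.6Q → Q* = 150.6667, P* = 154.4.
At the ceiling P = 130.75, quantity supplied = (130.75 − 64)/0.6 = 111.25.
Willingness to pay at Q' = 111.25: 233.5 − 0.525·111.25 = 175.0938.
ΔQ = 150.6667 − 111.25 = 39.4167; wedge = 175.0938 − 130.75 = 44.3438.
DWL = ½ × 39.4167 × 44.3438 = 873.94.

873.94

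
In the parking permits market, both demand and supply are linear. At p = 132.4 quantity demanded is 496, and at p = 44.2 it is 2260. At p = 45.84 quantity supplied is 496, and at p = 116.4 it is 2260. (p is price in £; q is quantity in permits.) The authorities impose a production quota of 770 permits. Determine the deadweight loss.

£21286.72

Demand slope = (44.2 − 132.4)/(2260 − 496) = −0.05, so p = 157.2 − 0.05q.
Supply slope = (116.4 − 45.84)/(2260 − 496) = 0.04, so p = 26 + 0.04q.
Competitive equilibrium: 157.2 − 0.05q = 26 + 0.04q → q* = 1457.7778, p* = 84.3111.
At q = 770: demand price = 157.2 − 0.05·770 = 118.7; supply price = 26 + 0.04·770 = 56.8.
Δq = 1457.7778 − 770 = 687.7778; wedge = 118.7 − 56.8 = 61.9.
DWL = ½ × 687.7778 × 61.9 = £21286.72.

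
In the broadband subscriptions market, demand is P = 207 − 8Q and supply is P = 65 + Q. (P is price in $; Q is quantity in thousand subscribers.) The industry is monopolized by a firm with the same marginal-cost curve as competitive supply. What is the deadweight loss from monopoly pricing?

$248.08 thousand

Competitive equilibrium: 207 − 8Q = 65 + Q → Q* = 15.7778, P* = 80.7778.
Marginal revenue: MR = 207 − 16Q. Set MR = MC: 207 − 16Q = 65 + Q → Q_m = 8.3529.
Price P_m = 207 − 8·8.3529 = 140.1768; MC(Q_m) = 65 + 1·8.3529 = 73.3529.
Competitive Q* = 15.7778, so ΔQ = 7.4249; wedge = 140.1768 − 73.3529 = 66.8239.
DWL = ½ × 7.4249 × 66.8239 = $248.08 thousand.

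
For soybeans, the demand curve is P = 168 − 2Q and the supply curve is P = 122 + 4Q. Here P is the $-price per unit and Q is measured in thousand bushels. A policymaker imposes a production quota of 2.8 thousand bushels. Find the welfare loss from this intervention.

Competitive equilibrium: 168 − 2Q = 122 + 4Q → Q* = 7.6667, P* = 152.6667.
At Q = 2.8: demand price = 168 − 2·2.8 = 162.4; supply price = 122 + 4·2.8 = 133.2.
ΔQ = 7.6667 − 2.8 = 4.8667; wedge = 162.4 − 133.2 = 29.2.
The triangle = ½ × 4.8667 × 29.2 = $71.05 thousand.

$71.05 thousand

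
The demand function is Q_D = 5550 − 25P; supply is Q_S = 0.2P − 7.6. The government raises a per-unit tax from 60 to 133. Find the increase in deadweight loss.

1397.72

In inverse form: demand P = 222 − 0.04Q, supply P = 38 + 5Q.
Competitive equilibrium: 222 − 0.04Q = 38 + 5Q → Q* = 36.5079, P* = 220.5397.
For a per-unit tax t: ΔQ = t/5.04, so DWL = ½·t·(t/5.04) = t²/10.08.
At t = 60: DWL = 357.143. At t = 133: DWL = 1754.861.
Increase = 1754.861 − 357.143 = 1397.72.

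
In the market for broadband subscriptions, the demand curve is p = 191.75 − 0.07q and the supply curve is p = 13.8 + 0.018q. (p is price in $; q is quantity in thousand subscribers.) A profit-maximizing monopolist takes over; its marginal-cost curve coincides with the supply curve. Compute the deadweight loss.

Competitive equilibrium: 191.75 − 0.07q = 13.8 + 0.018q → q* = 2022.1591, p* = 50.1989.
Marginal revenue: MR = 191.75 − 0.14q. Set MR = MC: 191.75 − 0.14q = 13.8 + 0.018q → q_m = 1126.2658.
Price p_m = 191.75 − 0.07·1126.2658 = 112.9114; MC(q_m) = 13.8 + 0.018·1126.2658 = 34.0728.
Competitive q* = 2022.1591, so Δq = 895.8933; wedge = 112.9114 − 34.0728 = 78.8386.
Welfare loss = ½ × 895.8933 × 78.8386 = $35315.49 thousand.

$35315.49 thousand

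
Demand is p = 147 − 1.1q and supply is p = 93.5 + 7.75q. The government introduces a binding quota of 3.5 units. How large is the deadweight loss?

28.67

Competitive equilibrium: 147 − 1.1q = 93.5 + 7.75q → q* = 6.0452, p* = 140.3503.
At q = 3.5: demand price = 147 − 1.1·3.5 = 143.15; supply price = 93.5 + 7.75·3.5 = 120.625.
Δq = 6.0452 − 3.5 = 2.5452; wedge = 143.15 − 120.625 = 22.525.
Deadweight loss = ½ × 2.5452 × 22.525 = 28.67.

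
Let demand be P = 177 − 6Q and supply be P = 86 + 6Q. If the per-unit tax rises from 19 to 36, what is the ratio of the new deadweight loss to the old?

Competitive equilibrium: 177 − 6Q = 86 + 6Q → Q* = 7.5833, P* = 131.5.
For a per-unit tax t: ΔQ = t/12, so DWL = ½·t·(t/12) = t²/24.
At t = 19: DWL = 15.042. At t = 36: DWL = 54.
Ratio = (36/19)² = 3.590.

3.590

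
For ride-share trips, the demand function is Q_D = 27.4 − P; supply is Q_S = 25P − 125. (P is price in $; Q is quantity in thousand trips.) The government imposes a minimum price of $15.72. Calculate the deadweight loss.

$50.54 thousand

In inverse form: demand P = 27.4 − Q, supply P = 5 + 0.04Q.
Competitive equilibrium: 27.4 − Q = 5 + 0.04Q → Q* = 21.5385, P* = 5.8615.
At the floor P = 15.72, quantity demanded = (27.4 − 15.72)/1 = 11.68.
Sellers' marginal cost at Q' = 11.68: 5 + 0.04·11.68 = 5.4672.
ΔQ = 21.5385 − 11.68 = 9.8585; wedge = 15.72 − 5.4672 = 10.2528.
The triangle = ½ × 9.8585 × 10.2528 = $50.54 thousand.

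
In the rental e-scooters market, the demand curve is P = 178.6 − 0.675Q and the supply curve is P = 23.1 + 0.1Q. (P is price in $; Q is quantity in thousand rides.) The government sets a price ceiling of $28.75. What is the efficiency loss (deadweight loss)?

Competitive equilibrium: 178.6 − 0.675Q = 23.1 + 0.1Q → Q* = 200.6452, P* = 43.1645.
At the ceiling P = 28.75, quantity supplied = (28.75 − 23.1)/0.1 = 56.5.
Willingness to pay at Q' = 56.5: 178.6 − 0.675·56.5 = 140.4625.
ΔQ = 200.6452 − 56.5 = 144.1452; wedge = 140.4625 − 28.75 = 111.7125.
The triangle = ½ × 144.1452 × 111.7125 = $8051.41 thousand.

$8051.41 thousand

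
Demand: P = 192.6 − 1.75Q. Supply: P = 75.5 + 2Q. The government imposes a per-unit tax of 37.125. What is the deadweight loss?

Competitive equilibrium: 192.6 − 1.75Q = 75.5 + 2Q → Q* = 31.2267, P* = 137.9533.
With the tax, the buyer price exceeds the seller price by 37.125: (192.6 − 1.75Q) − (75.5 + 2Q) = 37.125 → Q' = 21.3267.
ΔQ = 31.2267 − 21.3267 = 9.9; the wedge equals the tax, 37.125.
DWL = ½ × 9.9 × 37.125 = 183.77.

183.77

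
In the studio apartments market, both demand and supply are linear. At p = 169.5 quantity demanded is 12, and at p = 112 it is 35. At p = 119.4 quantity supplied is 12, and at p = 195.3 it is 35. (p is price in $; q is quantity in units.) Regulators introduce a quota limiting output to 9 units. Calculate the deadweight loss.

$392.78

Demand slope = (112 − 169.5)/(35 − 12) = −2.5, so p = 199.5 − 2.5q.
Supply slope = (195.3 − 119.4)/(35 − 12) = 3.3, so p = 79.8 + 3.3q.
Competitive equilibrium: 199.5 − 2.5q = 79.8 + 3.3q → q* = 20.6379, p* = 147.9052.
At q = 9: demand price = 199.5 − 2.5·9 = 177; supply price = 79.8 + 3.3·9 = 109.5.
Δq = 20.6379 − 9 = 11.6379; wedge = 177 − 109.5 = 67.5.
DWL = ½ × 11.6379 × 67.5 = $392.78.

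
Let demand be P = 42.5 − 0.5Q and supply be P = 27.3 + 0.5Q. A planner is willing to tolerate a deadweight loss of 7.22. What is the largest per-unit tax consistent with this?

3.8

Competitive equilibrium: 42.5 − 0.5Q = 27.3 + 0.5Q → Q* = 15.2, P* = 34.9.
A tax t gives ΔQ = t/1 and wedge t, so DWL = t²/2.
t²/2 = 7.22 → t² = 14.44 → t = 3.8.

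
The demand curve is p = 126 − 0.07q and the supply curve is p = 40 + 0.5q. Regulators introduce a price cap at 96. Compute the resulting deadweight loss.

Competitive equilibrium: 126 − 0.07q = 40 + 0.5q → q* = 150.8772, p* = 115.4386.
At the ceiling p = 96, quantity supplied = (96 − 40)/0.5 = 112.
Willingness to pay at q' = 112: 126 − 0.07·112 = 118.16.
Δq = 150.8772 − 112 = 38.8772; wedge = 118.16 − 96 = 22.16.
The triangle = ½ × 38.8772 × 22.16 = 430.76.

430.76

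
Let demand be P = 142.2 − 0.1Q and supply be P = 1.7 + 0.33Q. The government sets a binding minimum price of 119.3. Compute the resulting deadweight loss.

Competitive equilibrium: 142.2 − 0.1Q = 1.7 + 0.33Q → Q* = 326.7442, P* = 109.5256.
At the floor P = 119.3, quantity demanded = (142.2 − 119.3)/0.1 = 229.
Sellers' marginal cost at Q' = 229: 1.7 + 0.33·229 = 77.27.
ΔQ = 326.7442 − 229 = 97.7442; wedge = 119.3 − 77.27 = 42.03.
Deadweight loss = ½ × 97.7442 × 42.03 = 2054.09.

2054.09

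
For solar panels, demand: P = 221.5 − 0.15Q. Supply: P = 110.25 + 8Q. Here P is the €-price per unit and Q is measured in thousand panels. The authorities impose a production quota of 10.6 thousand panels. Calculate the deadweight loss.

Competitive equilibrium: 221.5 − 0.15Q = 110.25 + 8Q → Q* = 13.6503, P* = 219.4525.
At Q = 10.6: demand price = 221.5 − 0.15·10.6 = 219.91; supply price = 110.25 + 8·10.6 = 195.05.
ΔQ = 13.6503 − 10.6 = 3.0503; wedge = 219.91 − 195.05 = 24.86.
Welfare loss = ½ × 3.0503 × 24.86 = €37.92 thousand.

€37.92 thousand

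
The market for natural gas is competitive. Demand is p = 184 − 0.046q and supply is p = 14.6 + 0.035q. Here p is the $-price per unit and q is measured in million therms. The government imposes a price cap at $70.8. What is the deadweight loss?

Competitive equilibrium: 184 − 0.046q = 14.6 + 0.035q → q* = 2091.35802, p* = 87.79753.
At the ceiling p = 70.8, quantity supplied = (70.8 − 14.6)/0.035 = 1605.71429.
Willingness to pay at q' = 1605.71429: 184 − 0.046·1605.71429 = 110.13714.
Δq = 2091.35802 − 1605.71429 = 485.64373; wedge = 110.13714 − 70.8 = 39.33714.
Deadweight loss = ½ × 485.64373 × 39.33714 = $9551.92 million.

$9551.92 million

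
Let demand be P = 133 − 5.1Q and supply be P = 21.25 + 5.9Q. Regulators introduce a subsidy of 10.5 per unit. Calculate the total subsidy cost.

116.69

Competitive equilibrium: 133 − 5.1Q = 21.25 + 5.9Q → Q* = 10.1591, P* = 81.1886.
The subsidy lowers effective supply by 10.5: P = 10.75 + 5.9Q.
New quantity: 133 − 5.1Q = 10.75 + 5.9Q → Q' = 11.1136.
Total subsidy cost = 10.5 × 11.1136 = 116.69.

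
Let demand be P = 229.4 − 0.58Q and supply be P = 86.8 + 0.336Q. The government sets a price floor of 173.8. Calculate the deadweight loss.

1638.64

Competitive equilibrium: 229.4 − 0.58Q = 86.8 + 0.336Q → Q* = 155.6769, P* = 139.1074.
At the floor P = 173.8, quantity demanded = (229.4 − 173.8)/0.58 = 95.8621.
Sellers' marginal cost at Q' = 95.8621: 86.8 + 0.336·95.8621 = 119.0097.
ΔQ = 155.6769 − 95.8621 = 59.8148; wedge = 173.8 − 119.0097 = 54.7903.
DWL = ½ × 59.8148 × 54.7903 = 1638.64.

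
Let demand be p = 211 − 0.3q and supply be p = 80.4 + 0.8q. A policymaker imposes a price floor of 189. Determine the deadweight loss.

Competitive equilibrium: 211 − 0.3q = 80.4 + 0.8q → q* = 118.7273, p* = 175.3818.
At the floor p = 189, quantity demanded = (211 − 189)/0.3 = 73.3333.
Sellers' marginal cost at q' = 73.3333: 80.4 + 0.8·73.3333 = 139.0666.
Δq = 118.7273 − 73.3333 = 45.394; wedge = 189 − 139.0666 = 49.9334.
Welfare loss = ½ × 45.394 × 49.9334 = 1133.34.

1133.34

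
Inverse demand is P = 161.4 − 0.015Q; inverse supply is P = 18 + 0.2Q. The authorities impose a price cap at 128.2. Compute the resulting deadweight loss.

1445.94

Competitive equilibrium: 161.4 − 0.015Q = 18 + 0.2Q → Q* = 666.9767, P* = 151.3953.
At the ceiling P = 128.2, quantity supplied = (128.2 − 18)/0.2 = 551.
Willingness to pay at Q' = 551: 161.4 − 0.015·551 = 153.135.
ΔQ = 666.9767 − 551 = 115.9767; wedge = 153.135 − 128.2 = 24.935.
The triangle = ½ × 115.9767 × 24.935 = 1445.94.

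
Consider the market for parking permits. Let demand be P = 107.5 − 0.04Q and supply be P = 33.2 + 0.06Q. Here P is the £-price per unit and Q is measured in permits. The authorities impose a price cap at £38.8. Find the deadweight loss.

Competitive equilibrium: 107.5 − 0.04Q = 33.2 + 0.06Q → Q* = 743, P* = 77.78.
At the ceiling P = 38.8, quantity supplied = (38.8 − 33.2)/0.06 = 93.33333.
Willingness to pay at Q' = 93.33333: 107.5 − 0.04·93.33333 = 103.76667.
ΔQ = 743 − 93.33333 = 649.66667; wedge = 103.76667 − 38.8 = 64.96667.
Deadweight loss = ½ × 649.66667 × 64.96667 = £21103.34.

£21103.34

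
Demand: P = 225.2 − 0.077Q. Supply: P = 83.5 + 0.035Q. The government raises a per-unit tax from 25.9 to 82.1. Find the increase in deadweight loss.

27096.43

Competitive equilibrium: 225.2 − 0.077Q = 83.5 + 0.035Q → Q* = 1265.1786, P* = 127.7813.
For a per-unit tax t: ΔQ = t/0.112, so DWL = ½·t·(t/0.112) = t²/0.224.
At t = 25.9: DWL = 2994.688. At t = 82.1: DWL = 30091.116.
Increase = 30091.116 − 2994.688 = 27096.43.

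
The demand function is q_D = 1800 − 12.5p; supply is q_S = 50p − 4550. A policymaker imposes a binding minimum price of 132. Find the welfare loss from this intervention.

7220

In inverse form: demand p = 144 − 0.08q, supply p = 91 + 0.02q.
Competitive equilibrium: 144 − 0.08q = 91 + 0.02q → q* = 530, p* = 101.6.
At the floor p = 132, quantity demanded = (144 − 132)/0.08 = 150.
Sellers' marginal cost at q' = 150: 91 + 0.02·150 = 94.
Δq = 530 − 150 = 380; wedge = 132 − 94 = 38.
Welfare loss = ½ × 380 × 38 = 7220.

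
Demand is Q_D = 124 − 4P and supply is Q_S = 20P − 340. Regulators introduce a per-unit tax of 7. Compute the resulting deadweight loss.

In inverse form: demand P = 31 − 0.25Q, supply P = 17 + 0.05Q.
Competitive equilibrium: 31 − 0.25Q = 17 + 0.05Q → Q* = 46.6667, P* = 19.3333.
With the tax, the buyer price exceeds the seller price by 7: (31 − 0.25Q) − (17 + 0.05Q) = 7 → Q' = 23.3333.
ΔQ = 46.6667 − 23.3333 = 23.3334; the wedge equals the tax, 7.
Welfare loss = ½ × 23.3334 × 7 = 81.67.

81.67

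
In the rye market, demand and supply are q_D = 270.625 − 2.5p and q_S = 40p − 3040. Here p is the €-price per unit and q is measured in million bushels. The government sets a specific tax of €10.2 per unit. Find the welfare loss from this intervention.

In inverse form: demand p = 108.25 − 0.4q, supply p = 76 + 0.025q.
Competitive equilibrium: 108.25 − 0.4q = 76 + 0.025q → q* = 75.8824, p* = 77.8971.
With the tax, the buyer price exceeds the seller price by 10.2: (108.25 − 0.4q) − (76 + 0.025q) = 10.2 → q' = 51.8824.
Δq = 75.8824 − 51.8824 = 24; the wedge equals the tax, 10.2.
DWL = ½ × 24 × 10.2 = €122.40 million.

€122.40 million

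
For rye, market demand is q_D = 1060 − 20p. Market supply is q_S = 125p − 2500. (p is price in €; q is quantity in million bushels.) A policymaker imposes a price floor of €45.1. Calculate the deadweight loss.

In inverse form: demand p = 53 − 0.05q, supply p = 20 + 0.008q.
Competitive equilibrium: 53 − 0.05q = 20 + 0.008q → q* = 568.9655, p* = 24.5517.
At the floor p = 45.1, quantity demanded = (53 − 45.1)/0.05 = 158.
Sellers' marginal cost at q' = 158: 20 + 0.008·158 = 21.264.
Δq = 568.9655 − 158 = 410.9655; wedge = 45.1 − 21.264 = 23.836.
Welfare loss = ½ × 410.9655 × 23.836 = €4897.89 million.

€4897.89 million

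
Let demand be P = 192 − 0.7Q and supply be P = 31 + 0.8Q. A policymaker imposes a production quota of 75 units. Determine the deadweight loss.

784.08

Competitive equilibrium: 192 − 0.7Q = 31 + 0.8Q → Q* = 107.3333, P* = 116.8667.
At Q = 75: demand price = 192 − 0.7·75 = 139.5; supply price = 31 + 0.8·75 = 91.
ΔQ = 107.3333 − 75 = 32.3333; wedge = 139.5 − 91 = 48.5.
Deadweight loss = ½ × 32.3333 × 48.5 = 784.08.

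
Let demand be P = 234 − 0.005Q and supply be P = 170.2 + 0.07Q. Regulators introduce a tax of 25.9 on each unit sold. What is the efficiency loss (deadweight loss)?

4472.07

Competitive equilibrium: 234 − 0.005Q = 170.2 + 0.07Q → Q* = 850.6667, P* = 229.7467.
With the tax, the buyer price exceeds the seller price by 25.9: (234 − 0.005Q) − (170.2 + 0.07Q) = 25.9 → Q' = 505.3333.
ΔQ = 850.6667 − 505.3333 = 345.3334; the wedge equals the tax, 25.9.
DWL = ½ × 345.3334 × 25.9 = 4472.07.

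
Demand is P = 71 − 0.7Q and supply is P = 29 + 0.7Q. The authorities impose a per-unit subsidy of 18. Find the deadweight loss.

Competitive equilibrium: 71 − 0.7Q = 29 + 0.7Q → Q* = 30, P* = 50.
The subsidy lowers effective supply by 18: P = 11 + 0.7Q.
New quantity: 71 − 0.7Q = 11 + 0.7Q → Q' = 42.8571.
Overproduction ΔQ = 42.8571 − 30 = 12.8571; wedge = subsidy = 18.
Deadweight loss = ½ × 12.8571 × 18 = 115.71.

115.71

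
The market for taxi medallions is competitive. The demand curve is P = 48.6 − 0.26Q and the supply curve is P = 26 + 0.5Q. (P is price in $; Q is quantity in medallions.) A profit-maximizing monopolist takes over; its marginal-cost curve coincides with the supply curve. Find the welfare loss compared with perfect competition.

$21.83

Competitive equilibrium: 48.6 − 0.26Q = 26 + 0.5Q → Q* = 29.7368, P* = 40.8684.
Marginal revenue: MR = 48.6 − 0.52Q. Set MR = MC: 48.6 − 0.52Q = 26 + 0.5Q → Q_m = 22.1569.
Price P_m = 48.6 − 0.26·22.1569 = 42.8392; MC(Q_m) = 26 + 0.5·22.1569 = 37.0785.
Competitive Q* = 29.7368, so ΔQ = 7.5799; wedge = 42.8392 − 37.0785 = 5.7607.
Deadweight loss = ½ × 7.5799 × 5.7607 = $21.83.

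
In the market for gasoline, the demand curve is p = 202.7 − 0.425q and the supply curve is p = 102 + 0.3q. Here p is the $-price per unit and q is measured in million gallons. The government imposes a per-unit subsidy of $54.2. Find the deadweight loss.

$2025.96 million

Competitive equilibrium: 202.7 − 0.425q = 102 + 0.3q → q* = 138.8966, p* = 143.669.
The subsidy lowers effective supply by 54.2: p = 47.8 + 0.3q.
New quantity: 202.7 − 0.425q = 47.8 + 0.3q → q' = 213.6552.
Overproduction Δq = 213.6552 − 138.8966 = 74.7586; wedge = subsidy = 54.2.
DWL = ½ × 74.7586 × 54.2 = $2025.96 million.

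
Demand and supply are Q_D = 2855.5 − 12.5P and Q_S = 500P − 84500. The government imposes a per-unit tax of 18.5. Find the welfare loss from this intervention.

2086.89

In inverse form: demand P = 228.44 − 0.08Q, supply P = 169 + 0.002Q.
Competitive equilibrium: 228.44 − 0.08Q = 169 + 0.002Q → Q* = 724.878, P* = 170.4498.
With the tax, the buyer price exceeds the seller price by 18.5: (228.44 − 0.08Q) − (169 + 0.002Q) = 18.5 → Q' = 499.2683.
ΔQ = 724.878 − 499.2683 = 225.6097; the wedge equals the tax, 18.5.
Welfare loss = ½ × 225.6097 × 18.5 = 2086.89.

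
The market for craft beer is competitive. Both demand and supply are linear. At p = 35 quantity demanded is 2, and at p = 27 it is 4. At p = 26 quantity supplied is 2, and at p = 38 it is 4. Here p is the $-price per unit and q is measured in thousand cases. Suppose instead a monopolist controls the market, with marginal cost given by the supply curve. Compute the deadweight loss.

Demand slope = (27 − 35)/(4 − 2) = −4, so p = 43 − 4q.
Supply slope = (38 − 26)/(4 − 2) = 6, so p = 14 + 6q.
Competitive equilibrium: 43 − 4q = 14 + 6q → q* = 2.9, p* = 31.4.
Marginal revenue: MR = 43 − 8q. Set MR = MC: 43 − 8q = 14 + 6q → q_m = 2.0714.
Price p_m = 43 − 4·2.0714 = 34.7144; MC(q_m) = 14 + 6·2.0714 = 26.4284.
Competitive q* = 2.9, so Δq = 0.8286; wedge = 34.7144 − 26.4284 = 8.286.
The triangle = ½ × 0.8286 × 8.286 = $3.43 thousand.

$3.43 thousand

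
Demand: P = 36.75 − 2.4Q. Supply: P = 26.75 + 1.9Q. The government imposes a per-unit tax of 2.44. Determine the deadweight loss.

0.69

Competitive equilibrium: 36.75 − 2.4Q = 26.75 + 1.9Q → Q* = 2.3256, P* = 31.1686.
With the tax, the buyer price exceeds the seller price by 2.44: (36.75 − 2.4Q) − (26.75 + 1.9Q) = 2.44 → Q' = 1.7581.
ΔQ = 2.3256 − 1.7581 = 0.5675; the wedge equals the tax, 2.44.
Deadweight loss = ½ × 0.5675 × 2.44 = 0.69.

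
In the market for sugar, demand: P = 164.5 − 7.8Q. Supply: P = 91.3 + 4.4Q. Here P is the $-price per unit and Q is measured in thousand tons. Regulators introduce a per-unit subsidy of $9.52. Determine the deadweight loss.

Competitive equilibrium: 164.5 − 7.8Q = 91.3 + 4.4Q → Q* = 6, P* = 117.7.
The subsidy lowers effective supply by 9.52: P = 81.78 + 4.4Q.
New quantity: 164.5 − 7.8Q = 81.78 + 4.4Q → Q' = 6.7803.
Overproduction ΔQ = 6.7803 − 6 = 0.7803; wedge = subsidy = 9.52.
DWL = ½ × 0.7803 × 9.52 = $3.71 thousand.

$3.71 thousand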